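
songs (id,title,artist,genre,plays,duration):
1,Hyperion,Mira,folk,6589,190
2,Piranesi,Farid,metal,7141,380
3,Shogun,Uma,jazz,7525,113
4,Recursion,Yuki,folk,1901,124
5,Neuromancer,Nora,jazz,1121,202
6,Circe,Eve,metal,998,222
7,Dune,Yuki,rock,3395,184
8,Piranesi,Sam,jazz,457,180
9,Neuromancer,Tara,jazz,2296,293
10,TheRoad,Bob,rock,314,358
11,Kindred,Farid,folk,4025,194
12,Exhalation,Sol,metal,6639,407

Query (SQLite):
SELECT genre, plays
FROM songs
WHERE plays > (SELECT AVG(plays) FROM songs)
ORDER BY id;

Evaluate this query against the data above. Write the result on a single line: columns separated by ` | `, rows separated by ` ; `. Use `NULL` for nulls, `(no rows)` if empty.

folk | 6589 ; metal | 7141 ; jazz | 7525 ; folk | 4025 ; metal | 6639

Scalar subquery: AVG(plays) over all songs rows = 3533.416667 (≈; comparison uses full precision).
Keep rows where plays > that value.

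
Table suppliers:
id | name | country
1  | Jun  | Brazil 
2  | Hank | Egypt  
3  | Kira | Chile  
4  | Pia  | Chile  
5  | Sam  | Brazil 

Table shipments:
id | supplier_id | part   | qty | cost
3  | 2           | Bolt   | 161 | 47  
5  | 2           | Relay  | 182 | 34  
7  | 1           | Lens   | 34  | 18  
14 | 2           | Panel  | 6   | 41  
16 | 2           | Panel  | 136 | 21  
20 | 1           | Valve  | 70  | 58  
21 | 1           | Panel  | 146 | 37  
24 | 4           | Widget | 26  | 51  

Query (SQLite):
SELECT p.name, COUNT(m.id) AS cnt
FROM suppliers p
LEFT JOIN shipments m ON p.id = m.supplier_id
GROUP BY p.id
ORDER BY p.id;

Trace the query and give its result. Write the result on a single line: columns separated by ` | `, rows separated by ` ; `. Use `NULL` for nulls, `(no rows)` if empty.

Jun | 3 ; Hank | 4 ; Kira | 0 ; Pia | 1 ; Sam | 0

LEFT JOIN keeps every suppliers row; unmatched ones get NULL for shipments columns.
Group by suppliers.id and compute COUNT(m.id). COUNT(col) of an all-NULL group is 0.
  1: ids {7, 20, 21} → COUNT(m.id)=3
  2: ids {3, 5, 14, 16} → COUNT(m.id)=4
  3: ids {—} → COUNT(m.id)=0
  4: ids {24} → COUNT(m.id)=1
  5: ids {—} → COUNT(m.id)=0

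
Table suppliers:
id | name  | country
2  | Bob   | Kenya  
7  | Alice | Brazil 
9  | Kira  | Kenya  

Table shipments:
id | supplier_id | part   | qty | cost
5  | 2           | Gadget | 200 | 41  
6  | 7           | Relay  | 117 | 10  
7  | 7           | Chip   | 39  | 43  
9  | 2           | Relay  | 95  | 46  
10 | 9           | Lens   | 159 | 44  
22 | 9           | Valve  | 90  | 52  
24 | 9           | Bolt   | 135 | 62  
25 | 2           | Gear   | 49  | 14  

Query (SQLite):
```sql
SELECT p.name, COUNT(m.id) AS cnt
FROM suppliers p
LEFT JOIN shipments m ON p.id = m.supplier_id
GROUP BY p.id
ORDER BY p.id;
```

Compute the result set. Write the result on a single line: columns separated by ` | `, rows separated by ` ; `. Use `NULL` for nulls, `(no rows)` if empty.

Bob | 3 ; Alice | 2 ; Kira | 3

LEFT JOIN keeps every suppliers row; unmatched ones get NULL for shipments columns.
Group by suppliers.id and compute COUNT(m.id). COUNT(col) of an all-NULL group is 0.
  2: ids {5, 9, 25} → COUNT(m.id)=3
  7: ids {6, 7} → COUNT(m.id)=2
  9: ids {10, 22, 24} → COUNT(m.id)=3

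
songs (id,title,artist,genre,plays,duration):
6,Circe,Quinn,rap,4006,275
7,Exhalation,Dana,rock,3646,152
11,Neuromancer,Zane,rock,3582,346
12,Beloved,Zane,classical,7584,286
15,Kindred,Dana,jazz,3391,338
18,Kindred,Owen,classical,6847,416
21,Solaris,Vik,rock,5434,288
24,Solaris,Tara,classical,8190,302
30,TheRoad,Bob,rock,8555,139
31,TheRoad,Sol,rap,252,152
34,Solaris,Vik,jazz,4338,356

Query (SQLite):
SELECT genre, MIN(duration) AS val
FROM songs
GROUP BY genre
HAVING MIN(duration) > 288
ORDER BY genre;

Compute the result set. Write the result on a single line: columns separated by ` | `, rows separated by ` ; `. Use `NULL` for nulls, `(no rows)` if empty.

jazz | 338

Partition songs by genre; compute MIN(duration) within each group.
HAVING: keep groups where MIN(duration) > 288.
  classical: ids {12, 18, 24} → MIN(duration)=286
  jazz: ids {15, 34} → MIN(duration)=338
  rap: ids {6, 31} → MIN(duration)=152
  rock: ids {7, 11, 21, 30} → MIN(duration)=139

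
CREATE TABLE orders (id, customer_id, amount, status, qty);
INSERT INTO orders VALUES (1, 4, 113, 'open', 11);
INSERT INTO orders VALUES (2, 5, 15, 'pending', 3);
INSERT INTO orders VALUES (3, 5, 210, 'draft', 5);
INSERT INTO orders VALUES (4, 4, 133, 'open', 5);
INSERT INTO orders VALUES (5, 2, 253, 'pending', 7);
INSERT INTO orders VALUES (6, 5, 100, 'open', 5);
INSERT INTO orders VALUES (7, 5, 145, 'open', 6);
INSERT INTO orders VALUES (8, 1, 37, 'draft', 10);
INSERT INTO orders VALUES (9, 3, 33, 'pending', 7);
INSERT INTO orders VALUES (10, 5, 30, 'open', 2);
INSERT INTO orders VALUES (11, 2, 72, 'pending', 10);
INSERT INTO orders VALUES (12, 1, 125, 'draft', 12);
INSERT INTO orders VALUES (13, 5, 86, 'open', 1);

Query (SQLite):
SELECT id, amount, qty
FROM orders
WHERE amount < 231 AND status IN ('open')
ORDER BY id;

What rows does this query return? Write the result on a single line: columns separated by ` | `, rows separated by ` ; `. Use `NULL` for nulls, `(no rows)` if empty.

amount < 231: ids {1, 2, 3, 4, 6, 7, 8, 9, 10, 11, 12, 13}
status IN ('open'): ids {1, 4, 6, 7, 10, 13}
Combine with AND.

1 | 113 | 11 ; 4 | 133 | 5 ; 6 | 100 | 5 ; 7 | 145 | 6 ; 10 | 30 | 2 ; 13 | 86 | 1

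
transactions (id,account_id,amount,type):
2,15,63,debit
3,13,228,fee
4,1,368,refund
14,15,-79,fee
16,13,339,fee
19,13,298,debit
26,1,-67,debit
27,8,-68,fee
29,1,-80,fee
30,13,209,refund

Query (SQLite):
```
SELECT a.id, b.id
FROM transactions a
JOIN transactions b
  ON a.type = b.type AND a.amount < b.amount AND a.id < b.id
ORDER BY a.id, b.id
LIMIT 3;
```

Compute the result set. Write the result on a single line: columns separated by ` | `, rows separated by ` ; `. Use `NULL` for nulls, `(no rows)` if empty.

Pairs (a,b) with same type, a.amount < b.amount, a.id < b.id.
type groups: debit:{2,19,26} fee:{3,14,16,27,29} refund:{4,30}
Ordered by (a.id, b.id); first 3.

2 | 19 ; 3 | 16 ; 14 | 16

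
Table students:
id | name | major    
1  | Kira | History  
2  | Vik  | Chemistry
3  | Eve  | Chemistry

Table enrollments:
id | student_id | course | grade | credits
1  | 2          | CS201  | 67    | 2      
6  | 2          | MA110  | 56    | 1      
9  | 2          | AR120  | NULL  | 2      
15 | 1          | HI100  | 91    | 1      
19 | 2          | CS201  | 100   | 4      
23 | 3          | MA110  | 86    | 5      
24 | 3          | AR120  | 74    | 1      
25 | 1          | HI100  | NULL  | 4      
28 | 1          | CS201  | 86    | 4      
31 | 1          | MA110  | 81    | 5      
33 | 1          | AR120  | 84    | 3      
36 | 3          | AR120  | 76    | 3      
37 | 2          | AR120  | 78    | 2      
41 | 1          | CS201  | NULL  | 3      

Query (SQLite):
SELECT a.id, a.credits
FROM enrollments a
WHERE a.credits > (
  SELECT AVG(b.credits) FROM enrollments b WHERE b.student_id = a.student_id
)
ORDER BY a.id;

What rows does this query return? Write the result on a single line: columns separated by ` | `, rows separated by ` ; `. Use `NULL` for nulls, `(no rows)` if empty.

19 | 4 ; 23 | 5 ; 25 | 4 ; 28 | 4 ; 31 | 5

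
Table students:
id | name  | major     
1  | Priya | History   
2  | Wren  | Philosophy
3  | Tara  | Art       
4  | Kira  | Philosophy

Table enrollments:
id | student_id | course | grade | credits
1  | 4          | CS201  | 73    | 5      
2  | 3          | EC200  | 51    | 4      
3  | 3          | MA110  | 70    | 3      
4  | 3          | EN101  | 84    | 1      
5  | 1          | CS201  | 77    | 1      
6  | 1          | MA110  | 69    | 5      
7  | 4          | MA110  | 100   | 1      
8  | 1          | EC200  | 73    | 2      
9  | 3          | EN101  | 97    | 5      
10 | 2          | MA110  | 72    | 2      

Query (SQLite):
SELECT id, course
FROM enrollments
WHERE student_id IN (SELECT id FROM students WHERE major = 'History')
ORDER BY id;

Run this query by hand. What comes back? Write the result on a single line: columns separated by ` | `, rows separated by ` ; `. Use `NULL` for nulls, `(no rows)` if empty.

5 | CS201 ; 6 | MA110 ; 8 | EC200

Inner query: students.id where major = 'History'.
Outer: keep enrollments rows whose student_id is in that set.
Inner query → {1}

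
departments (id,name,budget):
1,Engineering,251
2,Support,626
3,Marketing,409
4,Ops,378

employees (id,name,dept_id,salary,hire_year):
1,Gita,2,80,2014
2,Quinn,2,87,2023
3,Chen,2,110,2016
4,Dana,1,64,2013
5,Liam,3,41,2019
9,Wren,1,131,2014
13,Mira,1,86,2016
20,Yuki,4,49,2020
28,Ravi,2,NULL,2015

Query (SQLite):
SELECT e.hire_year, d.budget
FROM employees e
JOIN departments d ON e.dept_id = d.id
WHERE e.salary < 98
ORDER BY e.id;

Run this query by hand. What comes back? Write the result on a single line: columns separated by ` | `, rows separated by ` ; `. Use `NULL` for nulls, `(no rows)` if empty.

Each employees row matches the departments row where dept_id = departments.id.
Then keep rows with e.salary < 98.

2014 | 626 ; 2023 | 626 ; 2013 | 251 ; 2019 | 409 ; 2016 | 251 ; 2020 | 378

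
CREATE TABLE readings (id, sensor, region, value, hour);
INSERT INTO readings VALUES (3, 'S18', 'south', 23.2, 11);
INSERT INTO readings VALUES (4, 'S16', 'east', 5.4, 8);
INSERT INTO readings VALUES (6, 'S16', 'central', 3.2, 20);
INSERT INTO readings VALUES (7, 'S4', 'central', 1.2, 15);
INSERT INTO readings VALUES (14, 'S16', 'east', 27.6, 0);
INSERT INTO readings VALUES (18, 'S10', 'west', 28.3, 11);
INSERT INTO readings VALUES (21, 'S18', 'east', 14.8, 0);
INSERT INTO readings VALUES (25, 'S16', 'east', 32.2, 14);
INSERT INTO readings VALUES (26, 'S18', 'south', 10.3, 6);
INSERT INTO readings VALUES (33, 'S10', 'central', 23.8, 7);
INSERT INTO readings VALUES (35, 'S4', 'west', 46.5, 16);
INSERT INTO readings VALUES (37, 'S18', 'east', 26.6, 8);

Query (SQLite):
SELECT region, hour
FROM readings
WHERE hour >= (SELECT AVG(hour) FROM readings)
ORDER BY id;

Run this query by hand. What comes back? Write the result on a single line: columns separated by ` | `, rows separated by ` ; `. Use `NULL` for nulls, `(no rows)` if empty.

south | 11 ; central | 20 ; central | 15 ; west | 11 ; east | 14 ; west | 16

Scalar subquery: AVG(hour) over all readings rows = 9.666667 (≈; comparison uses full precision).
Keep rows where hour >= that value.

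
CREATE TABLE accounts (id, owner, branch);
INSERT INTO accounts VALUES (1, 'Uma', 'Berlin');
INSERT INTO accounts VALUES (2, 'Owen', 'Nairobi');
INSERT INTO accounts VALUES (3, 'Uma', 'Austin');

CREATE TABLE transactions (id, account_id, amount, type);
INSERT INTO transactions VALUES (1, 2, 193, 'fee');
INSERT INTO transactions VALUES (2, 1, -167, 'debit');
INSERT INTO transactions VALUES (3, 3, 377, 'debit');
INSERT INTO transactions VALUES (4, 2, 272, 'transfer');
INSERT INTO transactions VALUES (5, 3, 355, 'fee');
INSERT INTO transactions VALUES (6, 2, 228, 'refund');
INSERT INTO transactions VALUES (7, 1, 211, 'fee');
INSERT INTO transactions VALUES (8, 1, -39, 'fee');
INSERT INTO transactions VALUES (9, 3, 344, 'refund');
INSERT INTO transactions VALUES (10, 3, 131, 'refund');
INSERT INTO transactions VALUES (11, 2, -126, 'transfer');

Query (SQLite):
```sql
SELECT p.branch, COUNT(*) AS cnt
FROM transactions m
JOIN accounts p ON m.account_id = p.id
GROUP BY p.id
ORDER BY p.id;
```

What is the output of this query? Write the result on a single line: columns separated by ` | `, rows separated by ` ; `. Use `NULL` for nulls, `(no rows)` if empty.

Join each transactions row to its accounts via account_id.
Group joined rows by accounts.id; compute COUNT(*) per group.
  1: ids {2, 7, 8} → COUNT(*)=3
  2: ids {1, 4, 6, 11} → COUNT(*)=4
  3: ids {3, 5, 9, 10} → COUNT(*)=4

Berlin | 3 ; Nairobi | 4 ; Austin | 4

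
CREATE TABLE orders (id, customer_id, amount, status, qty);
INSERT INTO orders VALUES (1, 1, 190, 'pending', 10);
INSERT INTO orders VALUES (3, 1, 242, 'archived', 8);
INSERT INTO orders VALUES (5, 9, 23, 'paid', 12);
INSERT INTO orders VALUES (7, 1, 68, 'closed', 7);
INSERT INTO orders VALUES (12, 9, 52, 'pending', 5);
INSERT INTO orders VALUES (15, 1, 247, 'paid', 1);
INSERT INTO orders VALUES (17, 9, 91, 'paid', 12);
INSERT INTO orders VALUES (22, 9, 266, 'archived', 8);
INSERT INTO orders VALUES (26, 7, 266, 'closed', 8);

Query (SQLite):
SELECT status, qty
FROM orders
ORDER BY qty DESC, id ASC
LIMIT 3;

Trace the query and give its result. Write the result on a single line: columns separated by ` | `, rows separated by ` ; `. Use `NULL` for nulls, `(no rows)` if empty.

paid | 12 ; paid | 12 ; pending | 10

Sort by qty desc, tiebreak id asc: (12, id=5), (12, id=17), (10, id=1), (8, id=3), (8, id=22), (8, id=26) …. Take first 3.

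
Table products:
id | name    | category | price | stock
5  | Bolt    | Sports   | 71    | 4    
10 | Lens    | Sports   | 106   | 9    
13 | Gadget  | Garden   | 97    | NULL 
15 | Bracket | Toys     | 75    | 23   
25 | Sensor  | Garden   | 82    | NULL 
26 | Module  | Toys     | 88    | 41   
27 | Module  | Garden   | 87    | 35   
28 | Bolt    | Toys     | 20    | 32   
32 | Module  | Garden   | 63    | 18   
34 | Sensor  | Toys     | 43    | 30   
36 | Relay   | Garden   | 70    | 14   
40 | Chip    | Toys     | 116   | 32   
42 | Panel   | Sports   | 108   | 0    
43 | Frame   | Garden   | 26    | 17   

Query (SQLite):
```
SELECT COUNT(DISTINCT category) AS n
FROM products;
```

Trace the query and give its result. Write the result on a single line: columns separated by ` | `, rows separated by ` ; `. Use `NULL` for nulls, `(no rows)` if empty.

Count distinct non-NULL category values.

3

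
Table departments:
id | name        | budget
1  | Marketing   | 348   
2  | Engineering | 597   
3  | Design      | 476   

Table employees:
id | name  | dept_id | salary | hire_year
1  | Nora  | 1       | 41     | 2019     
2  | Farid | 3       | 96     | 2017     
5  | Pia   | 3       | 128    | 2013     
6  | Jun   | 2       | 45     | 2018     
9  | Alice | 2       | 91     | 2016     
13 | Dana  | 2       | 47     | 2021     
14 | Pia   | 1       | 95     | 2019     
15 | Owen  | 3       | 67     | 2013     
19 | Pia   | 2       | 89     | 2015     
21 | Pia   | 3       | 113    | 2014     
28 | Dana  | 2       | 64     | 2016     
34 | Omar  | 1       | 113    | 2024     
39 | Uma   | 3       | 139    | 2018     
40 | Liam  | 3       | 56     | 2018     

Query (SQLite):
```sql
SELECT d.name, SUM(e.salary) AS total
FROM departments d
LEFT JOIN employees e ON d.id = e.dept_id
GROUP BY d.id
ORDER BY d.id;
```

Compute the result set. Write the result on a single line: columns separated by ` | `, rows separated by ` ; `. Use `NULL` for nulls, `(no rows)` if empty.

Marketing | 249 ; Engineering | 336 ; Design | 599

LEFT JOIN keeps every departments row; unmatched ones get NULL for employees columns.
Group by departments.id and compute SUM(e.salary). SUM over an all-NULL group is NULL.
  1: ids {1, 14, 34} → SUM(e.salary)=249
  2: ids {6, 9, 13, 19, 28} → SUM(e.salary)=336
  3: ids {2, 5, 15, 21, 39, 40} → SUM(e.salary)=599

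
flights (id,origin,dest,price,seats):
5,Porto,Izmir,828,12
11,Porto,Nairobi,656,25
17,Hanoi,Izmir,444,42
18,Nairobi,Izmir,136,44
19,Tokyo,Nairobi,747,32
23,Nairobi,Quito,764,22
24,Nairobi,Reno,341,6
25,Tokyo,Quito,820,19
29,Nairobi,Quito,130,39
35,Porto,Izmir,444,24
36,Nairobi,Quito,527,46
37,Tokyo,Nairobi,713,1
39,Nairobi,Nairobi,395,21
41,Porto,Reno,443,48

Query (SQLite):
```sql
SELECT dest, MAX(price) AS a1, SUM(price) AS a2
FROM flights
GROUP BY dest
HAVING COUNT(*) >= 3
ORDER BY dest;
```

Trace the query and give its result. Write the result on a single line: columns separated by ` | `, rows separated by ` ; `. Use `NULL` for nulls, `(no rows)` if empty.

Izmir | 828 | 1852 ; Nairobi | 747 | 2511 ; Quito | 820 | 2241

Group flights by dest.
Per group compute: MAX(price), SUM(price).
HAVING: drop groups with fewer than 3 rows.
  Izmir: ids {5, 17, 18, 35} → MAX(price)=828, SUM(price)=1852
  Nairobi: ids {11, 19, 37, 39} → MAX(price)=747, SUM(price)=2511
  Quito: ids {23, 25, 29, 36} → MAX(price)=820, SUM(price)=2241
  Reno: ids {24, 41} → MAX(price)=443, SUM(price)=784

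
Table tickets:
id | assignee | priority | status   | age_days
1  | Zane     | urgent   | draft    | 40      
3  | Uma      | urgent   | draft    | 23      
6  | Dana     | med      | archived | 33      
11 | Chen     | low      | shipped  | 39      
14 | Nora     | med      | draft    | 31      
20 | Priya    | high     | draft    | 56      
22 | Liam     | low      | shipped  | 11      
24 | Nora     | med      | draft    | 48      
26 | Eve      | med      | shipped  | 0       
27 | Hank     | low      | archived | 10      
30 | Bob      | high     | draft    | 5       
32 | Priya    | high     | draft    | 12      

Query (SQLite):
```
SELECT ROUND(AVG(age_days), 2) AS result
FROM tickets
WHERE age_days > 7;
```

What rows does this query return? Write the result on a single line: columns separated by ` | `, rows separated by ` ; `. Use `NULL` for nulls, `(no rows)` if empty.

30.3

Rows where age_days > 7 → age_days values: [40, 23, 33, 39, 31, 56, 11, 48, 10, 12].
AVG = 303 / 10 (rounded to 2 dp).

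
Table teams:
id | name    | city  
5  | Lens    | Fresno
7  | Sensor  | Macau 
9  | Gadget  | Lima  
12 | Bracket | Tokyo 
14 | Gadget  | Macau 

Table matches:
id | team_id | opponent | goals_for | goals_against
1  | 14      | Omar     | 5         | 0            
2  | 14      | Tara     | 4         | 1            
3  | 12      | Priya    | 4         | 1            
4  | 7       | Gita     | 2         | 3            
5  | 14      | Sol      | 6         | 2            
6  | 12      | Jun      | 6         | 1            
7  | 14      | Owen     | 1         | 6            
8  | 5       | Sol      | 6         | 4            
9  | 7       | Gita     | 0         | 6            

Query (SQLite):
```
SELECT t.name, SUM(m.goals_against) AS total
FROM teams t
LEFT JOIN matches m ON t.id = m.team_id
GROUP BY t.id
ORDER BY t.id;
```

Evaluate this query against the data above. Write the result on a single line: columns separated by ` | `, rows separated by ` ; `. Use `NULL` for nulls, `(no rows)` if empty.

Lens | 4 ; Sensor | 9 ; Gadget | NULL ; Bracket | 2 ; Gadget | 9

LEFT JOIN keeps every teams row; unmatched ones get NULL for matches columns.
Group by teams.id and compute SUM(m.goals_against). SUM over an all-NULL group is NULL.
  5: ids {8} → SUM(m.goals_against)=4
  7: ids {4, 9} → SUM(m.goals_against)=9
  9: ids {—} → SUM(m.goals_against)=NULL
  12: ids {3, 6} → SUM(m.goals_against)=2
  14: ids {1, 2, 5, 7} → SUM(m.goals_against)=9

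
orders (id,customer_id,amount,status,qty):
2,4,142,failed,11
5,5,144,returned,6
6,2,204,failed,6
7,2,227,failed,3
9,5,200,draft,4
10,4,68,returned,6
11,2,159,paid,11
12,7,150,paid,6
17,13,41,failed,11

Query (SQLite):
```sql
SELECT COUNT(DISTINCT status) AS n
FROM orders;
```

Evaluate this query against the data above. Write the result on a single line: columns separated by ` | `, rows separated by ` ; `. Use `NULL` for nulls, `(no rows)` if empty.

4

Count distinct non-NULL status values.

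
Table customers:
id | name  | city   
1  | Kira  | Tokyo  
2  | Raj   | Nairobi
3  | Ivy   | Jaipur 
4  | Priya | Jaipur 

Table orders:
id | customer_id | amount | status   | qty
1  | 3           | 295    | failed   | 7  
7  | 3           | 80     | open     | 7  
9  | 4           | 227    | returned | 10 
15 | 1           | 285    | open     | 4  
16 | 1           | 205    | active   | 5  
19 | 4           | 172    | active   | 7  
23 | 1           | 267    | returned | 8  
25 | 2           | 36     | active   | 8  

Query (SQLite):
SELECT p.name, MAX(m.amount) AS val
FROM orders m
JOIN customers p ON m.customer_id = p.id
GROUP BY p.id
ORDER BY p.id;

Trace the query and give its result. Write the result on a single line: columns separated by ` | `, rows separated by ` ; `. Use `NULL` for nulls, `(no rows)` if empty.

Kira | 285 ; Raj | 36 ; Ivy | 295 ; Priya | 227

Join each orders row to its customers via customer_id.
Group joined rows by customers.id; compute MAX(m.amount) per group.
  1: ids {15, 16, 23} → MAX(m.amount)=285
  2: ids {25} → MAX(m.amount)=36
  3: ids {1, 7} → MAX(m.amount)=295
  4: ids {9, 19} → MAX(m.amount)=227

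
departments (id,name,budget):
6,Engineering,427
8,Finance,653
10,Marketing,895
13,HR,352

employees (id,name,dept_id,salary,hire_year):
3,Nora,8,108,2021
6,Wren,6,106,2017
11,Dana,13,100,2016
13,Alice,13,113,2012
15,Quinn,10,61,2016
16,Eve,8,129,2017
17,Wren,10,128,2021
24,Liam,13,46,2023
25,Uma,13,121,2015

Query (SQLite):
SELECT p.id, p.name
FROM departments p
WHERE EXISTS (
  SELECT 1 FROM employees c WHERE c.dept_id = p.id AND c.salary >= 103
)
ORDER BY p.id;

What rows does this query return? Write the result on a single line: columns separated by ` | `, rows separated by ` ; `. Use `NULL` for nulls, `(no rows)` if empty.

6 | Engineering ; 8 | Finance ; 10 | Marketing ; 13 | HR

For each departments row, check whether any employees with matching dept_id has salary >= 103.
Keep rows where that is true.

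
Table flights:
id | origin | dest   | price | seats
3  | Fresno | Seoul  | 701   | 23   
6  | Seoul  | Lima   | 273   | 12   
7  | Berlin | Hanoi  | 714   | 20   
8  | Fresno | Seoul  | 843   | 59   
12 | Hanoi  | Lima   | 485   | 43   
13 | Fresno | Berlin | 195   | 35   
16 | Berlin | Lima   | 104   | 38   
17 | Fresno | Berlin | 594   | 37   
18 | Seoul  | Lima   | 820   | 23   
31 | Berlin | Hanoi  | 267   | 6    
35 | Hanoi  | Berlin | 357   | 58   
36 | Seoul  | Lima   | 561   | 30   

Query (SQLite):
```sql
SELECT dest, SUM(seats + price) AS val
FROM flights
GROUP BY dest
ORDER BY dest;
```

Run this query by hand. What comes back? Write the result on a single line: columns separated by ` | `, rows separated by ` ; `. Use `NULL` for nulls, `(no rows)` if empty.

For each row compute seats + price.
Group by dest; take SUM of the expression per group.
  Berlin: ids {13, 17, 35} → SUM(seats + price)=1276
  Hanoi: ids {7, 31} → SUM(seats + price)=1007
  Lima: ids {6, 12, 16, 18, 36} → SUM(seats + price)=2389
  Seoul: ids {3, 8} → SUM(seats + price)=1626

Berlin | 1276 ; Hanoi | 1007 ; Lima | 2389 ; Seoul | 1626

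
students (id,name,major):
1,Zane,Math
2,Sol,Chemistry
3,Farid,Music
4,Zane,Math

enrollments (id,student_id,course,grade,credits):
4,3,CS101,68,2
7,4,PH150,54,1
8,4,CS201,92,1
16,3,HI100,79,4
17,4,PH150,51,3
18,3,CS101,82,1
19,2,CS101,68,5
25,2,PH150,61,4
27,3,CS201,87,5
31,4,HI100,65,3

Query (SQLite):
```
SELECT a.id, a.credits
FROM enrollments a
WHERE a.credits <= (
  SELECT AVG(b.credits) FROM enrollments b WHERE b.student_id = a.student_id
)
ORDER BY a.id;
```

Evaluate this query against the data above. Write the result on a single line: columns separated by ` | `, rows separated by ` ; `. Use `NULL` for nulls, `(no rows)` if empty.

4 | 2 ; 7 | 1 ; 8 | 1 ; 18 | 1 ; 25 | 4

For each enrollments row a, compute AVG(credits) over rows sharing a.student_id.
Keep row a if a.credits <= that per-group AVG.
  student_id=2: AVG(credits) = 4.5
  student_id=3: AVG(credits) = 3.0
  student_id=4: AVG(credits) = 2.0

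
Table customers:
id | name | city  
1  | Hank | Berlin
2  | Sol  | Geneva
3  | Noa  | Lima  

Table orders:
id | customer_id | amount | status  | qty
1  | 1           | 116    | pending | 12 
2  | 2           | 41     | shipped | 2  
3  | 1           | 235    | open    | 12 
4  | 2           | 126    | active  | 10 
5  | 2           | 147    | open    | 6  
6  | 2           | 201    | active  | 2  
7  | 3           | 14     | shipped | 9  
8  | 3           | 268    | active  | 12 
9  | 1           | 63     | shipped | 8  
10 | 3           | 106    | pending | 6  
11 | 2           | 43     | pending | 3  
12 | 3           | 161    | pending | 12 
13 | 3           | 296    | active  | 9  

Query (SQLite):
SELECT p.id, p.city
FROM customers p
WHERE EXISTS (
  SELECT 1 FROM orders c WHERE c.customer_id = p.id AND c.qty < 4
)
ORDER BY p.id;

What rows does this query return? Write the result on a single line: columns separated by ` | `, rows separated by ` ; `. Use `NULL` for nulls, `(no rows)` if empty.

2 | Geneva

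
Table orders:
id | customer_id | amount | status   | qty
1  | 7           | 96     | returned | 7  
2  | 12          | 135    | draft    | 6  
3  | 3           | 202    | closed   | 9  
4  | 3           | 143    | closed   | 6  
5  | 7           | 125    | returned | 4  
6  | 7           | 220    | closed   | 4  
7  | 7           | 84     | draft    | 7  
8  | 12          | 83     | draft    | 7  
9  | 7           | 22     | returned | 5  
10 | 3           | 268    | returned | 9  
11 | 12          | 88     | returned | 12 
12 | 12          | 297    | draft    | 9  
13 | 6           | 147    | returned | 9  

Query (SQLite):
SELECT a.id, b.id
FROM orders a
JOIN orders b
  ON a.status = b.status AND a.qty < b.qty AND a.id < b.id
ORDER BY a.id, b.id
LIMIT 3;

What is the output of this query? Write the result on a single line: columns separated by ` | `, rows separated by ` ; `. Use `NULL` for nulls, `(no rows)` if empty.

1 | 10 ; 1 | 11 ; 1 | 13

Pairs (a,b) with same status, a.qty < b.qty, a.id < b.id.
status groups: closed:{3,4,6} draft:{2,7,8,12} returned:{1,5,9,10,11,13}
Ordered by (a.id, b.id); first 3.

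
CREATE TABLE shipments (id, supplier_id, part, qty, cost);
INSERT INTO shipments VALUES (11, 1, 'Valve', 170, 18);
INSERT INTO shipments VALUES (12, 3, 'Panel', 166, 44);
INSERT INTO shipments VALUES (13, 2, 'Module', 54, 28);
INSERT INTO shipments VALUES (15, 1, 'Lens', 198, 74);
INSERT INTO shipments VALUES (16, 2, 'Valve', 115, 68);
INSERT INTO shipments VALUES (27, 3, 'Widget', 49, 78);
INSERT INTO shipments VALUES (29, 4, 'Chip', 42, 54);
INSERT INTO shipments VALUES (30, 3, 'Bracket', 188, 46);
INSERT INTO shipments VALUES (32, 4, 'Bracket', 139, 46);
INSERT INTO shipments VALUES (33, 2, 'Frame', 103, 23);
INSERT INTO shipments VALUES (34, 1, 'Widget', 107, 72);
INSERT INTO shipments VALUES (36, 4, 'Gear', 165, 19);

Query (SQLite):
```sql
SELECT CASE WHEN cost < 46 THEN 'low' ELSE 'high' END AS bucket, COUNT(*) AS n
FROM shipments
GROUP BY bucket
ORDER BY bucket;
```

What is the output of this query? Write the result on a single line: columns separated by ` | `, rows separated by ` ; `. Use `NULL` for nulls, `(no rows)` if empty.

Bucket rows by cost < 46 → 'low' else 'high'; count each bucket.

high | 7 ; low | 5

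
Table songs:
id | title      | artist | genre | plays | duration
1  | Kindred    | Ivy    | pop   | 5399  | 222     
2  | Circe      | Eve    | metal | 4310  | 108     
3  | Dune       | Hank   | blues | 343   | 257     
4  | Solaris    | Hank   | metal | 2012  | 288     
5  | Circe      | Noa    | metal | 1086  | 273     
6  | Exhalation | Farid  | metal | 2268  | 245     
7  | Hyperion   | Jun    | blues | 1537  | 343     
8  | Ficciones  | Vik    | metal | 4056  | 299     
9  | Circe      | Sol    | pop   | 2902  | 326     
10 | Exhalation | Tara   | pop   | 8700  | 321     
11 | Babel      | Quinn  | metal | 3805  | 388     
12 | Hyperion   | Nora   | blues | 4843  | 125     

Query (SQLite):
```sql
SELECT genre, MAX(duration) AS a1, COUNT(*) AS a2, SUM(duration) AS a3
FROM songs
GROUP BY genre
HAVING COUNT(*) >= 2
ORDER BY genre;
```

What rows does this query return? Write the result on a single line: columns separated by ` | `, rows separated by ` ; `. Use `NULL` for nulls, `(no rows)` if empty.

blues | 343 | 3 | 725 ; metal | 388 | 6 | 1601 ; pop | 326 | 3 | 869

Group songs by genre.
Per group compute: MAX(duration), COUNT(*), SUM(duration).
HAVING: drop groups with fewer than 2 rows.
  blues: ids {3, 7, 12} → MAX(duration)=343, COUNT(*)=3, SUM(duration)=725
  metal: ids {2, 4, 5, 6, 8, 11} → MAX(duration)=388, COUNT(*)=6, SUM(duration)=1601
  pop: ids {1, 9, 10} → MAX(duration)=326, COUNT(*)=3, SUM(duration)=869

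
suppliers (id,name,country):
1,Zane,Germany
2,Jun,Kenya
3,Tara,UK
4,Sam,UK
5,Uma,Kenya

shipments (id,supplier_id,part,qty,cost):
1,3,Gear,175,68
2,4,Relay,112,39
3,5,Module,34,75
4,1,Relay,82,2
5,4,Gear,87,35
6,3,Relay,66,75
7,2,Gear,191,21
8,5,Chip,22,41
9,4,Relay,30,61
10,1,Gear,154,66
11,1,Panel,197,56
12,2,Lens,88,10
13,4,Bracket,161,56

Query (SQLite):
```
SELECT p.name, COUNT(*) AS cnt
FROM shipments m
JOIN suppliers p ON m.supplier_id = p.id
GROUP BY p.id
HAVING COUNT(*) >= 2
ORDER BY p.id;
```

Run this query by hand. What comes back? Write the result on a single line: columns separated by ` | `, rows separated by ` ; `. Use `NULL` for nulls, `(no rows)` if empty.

Zane | 3 ; Jun | 2 ; Tara | 2 ; Sam | 4 ; Uma | 2

Join each shipments row to its suppliers via supplier_id.
Group joined rows by suppliers.id; compute COUNT(*) per group.
HAVING: keep groups with count ≥ 2.
  1: ids {4, 10, 11} → COUNT(*)=3
  2: ids {7, 12} → COUNT(*)=2
  3: ids {1, 6} → COUNT(*)=2
  4: ids {2, 5, 9, 13} → COUNT(*)=4
  5: ids {3, 8} → COUNT(*)=2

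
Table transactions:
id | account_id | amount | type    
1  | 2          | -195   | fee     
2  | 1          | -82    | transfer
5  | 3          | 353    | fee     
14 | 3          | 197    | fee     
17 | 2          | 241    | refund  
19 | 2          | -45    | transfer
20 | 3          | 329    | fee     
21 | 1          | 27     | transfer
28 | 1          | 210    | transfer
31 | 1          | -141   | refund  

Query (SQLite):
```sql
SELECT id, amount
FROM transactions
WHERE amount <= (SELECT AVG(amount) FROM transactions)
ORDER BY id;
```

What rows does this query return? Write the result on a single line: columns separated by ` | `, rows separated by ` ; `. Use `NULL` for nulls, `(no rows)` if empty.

Scalar subquery: AVG(amount) over all transactions rows = 89.4.
Keep rows where amount <= that value.

1 | -195 ; 2 | -82 ; 19 | -45 ; 21 | 27 ; 31 | -141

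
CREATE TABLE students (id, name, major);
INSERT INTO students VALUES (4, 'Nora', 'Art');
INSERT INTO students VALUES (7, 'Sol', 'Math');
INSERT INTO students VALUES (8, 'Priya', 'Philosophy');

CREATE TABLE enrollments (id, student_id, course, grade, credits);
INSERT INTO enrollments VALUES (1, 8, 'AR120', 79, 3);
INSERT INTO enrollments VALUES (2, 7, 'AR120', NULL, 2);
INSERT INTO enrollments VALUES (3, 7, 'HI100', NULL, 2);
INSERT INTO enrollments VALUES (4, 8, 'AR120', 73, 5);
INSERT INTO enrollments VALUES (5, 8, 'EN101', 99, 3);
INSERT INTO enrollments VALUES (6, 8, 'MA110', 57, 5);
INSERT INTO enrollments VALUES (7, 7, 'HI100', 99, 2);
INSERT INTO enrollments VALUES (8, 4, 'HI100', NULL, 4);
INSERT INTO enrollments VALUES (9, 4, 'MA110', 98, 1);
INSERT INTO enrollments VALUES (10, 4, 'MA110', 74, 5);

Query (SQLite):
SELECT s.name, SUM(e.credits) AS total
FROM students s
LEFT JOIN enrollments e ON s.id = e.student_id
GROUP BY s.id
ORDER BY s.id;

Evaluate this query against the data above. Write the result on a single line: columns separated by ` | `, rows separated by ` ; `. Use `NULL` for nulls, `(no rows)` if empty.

Nora | 10 ; Sol | 6 ; Priya | 16

LEFT JOIN keeps every students row; unmatched ones get NULL for enrollments columns.
Group by students.id and compute SUM(e.credits). SUM over an all-NULL group is NULL.
  4: ids {8, 9, 10} → SUM(e.credits)=10
  7: ids {2, 3, 7} → SUM(e.credits)=6
  8: ids {1, 4, 5, 6} → SUM(e.credits)=16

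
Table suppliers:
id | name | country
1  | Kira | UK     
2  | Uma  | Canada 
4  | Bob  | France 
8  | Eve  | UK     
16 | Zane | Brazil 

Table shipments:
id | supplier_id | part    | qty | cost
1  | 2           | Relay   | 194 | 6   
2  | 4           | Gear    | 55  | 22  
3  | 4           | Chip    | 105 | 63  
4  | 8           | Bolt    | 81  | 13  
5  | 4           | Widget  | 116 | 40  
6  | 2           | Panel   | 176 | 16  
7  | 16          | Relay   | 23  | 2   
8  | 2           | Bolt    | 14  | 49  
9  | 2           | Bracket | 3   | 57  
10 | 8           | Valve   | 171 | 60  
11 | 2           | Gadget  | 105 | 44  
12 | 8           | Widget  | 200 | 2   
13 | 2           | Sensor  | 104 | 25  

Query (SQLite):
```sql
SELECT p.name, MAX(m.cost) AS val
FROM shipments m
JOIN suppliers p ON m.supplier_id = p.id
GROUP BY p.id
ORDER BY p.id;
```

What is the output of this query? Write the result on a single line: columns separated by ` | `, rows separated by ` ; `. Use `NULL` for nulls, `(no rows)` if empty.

Join each shipments row to its suppliers via supplier_id.
Group joined rows by suppliers.id; compute MAX(m.cost) per group.
  2: ids {1, 6, 8, 9, 11, 13} → MAX(m.cost)=57
  4: ids {2, 3, 5} → MAX(m.cost)=63
  8: ids {4, 10, 12} → MAX(m.cost)=60
  16: ids {7} → MAX(m.cost)=2

Uma | 57 ; Bob | 63 ; Eve | 60 ; Zane | 2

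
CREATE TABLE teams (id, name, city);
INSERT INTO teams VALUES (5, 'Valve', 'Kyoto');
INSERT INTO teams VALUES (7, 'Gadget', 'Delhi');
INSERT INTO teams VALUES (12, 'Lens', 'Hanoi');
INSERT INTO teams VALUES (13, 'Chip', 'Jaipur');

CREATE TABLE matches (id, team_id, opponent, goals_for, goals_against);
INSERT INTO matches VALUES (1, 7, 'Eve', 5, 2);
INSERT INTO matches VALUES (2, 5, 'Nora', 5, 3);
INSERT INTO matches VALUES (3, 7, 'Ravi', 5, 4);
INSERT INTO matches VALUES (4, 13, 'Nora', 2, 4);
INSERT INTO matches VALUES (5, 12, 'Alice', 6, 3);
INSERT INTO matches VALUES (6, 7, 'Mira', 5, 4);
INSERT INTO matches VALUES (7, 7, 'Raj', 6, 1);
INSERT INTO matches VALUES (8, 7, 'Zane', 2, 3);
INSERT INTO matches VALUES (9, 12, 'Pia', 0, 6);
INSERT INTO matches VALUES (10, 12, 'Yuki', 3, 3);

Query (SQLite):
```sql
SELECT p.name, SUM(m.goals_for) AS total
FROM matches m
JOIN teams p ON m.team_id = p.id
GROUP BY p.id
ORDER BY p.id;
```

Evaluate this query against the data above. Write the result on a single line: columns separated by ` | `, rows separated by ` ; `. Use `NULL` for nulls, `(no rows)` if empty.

Join each matches row to its teams via team_id.
Group joined rows by teams.id; compute SUM(m.goals_for) per group.
  5: ids {2} → SUM(m.goals_for)=5
  7: ids {1, 3, 6, 7, 8} → SUM(m.goals_for)=23
  12: ids {5, 9, 10} → SUM(m.goals_for)=9
  13: ids {4} → SUM(m.goals_for)=2

Valve | 5 ; Gadget | 23 ; Lens | 9 ; Chip | 2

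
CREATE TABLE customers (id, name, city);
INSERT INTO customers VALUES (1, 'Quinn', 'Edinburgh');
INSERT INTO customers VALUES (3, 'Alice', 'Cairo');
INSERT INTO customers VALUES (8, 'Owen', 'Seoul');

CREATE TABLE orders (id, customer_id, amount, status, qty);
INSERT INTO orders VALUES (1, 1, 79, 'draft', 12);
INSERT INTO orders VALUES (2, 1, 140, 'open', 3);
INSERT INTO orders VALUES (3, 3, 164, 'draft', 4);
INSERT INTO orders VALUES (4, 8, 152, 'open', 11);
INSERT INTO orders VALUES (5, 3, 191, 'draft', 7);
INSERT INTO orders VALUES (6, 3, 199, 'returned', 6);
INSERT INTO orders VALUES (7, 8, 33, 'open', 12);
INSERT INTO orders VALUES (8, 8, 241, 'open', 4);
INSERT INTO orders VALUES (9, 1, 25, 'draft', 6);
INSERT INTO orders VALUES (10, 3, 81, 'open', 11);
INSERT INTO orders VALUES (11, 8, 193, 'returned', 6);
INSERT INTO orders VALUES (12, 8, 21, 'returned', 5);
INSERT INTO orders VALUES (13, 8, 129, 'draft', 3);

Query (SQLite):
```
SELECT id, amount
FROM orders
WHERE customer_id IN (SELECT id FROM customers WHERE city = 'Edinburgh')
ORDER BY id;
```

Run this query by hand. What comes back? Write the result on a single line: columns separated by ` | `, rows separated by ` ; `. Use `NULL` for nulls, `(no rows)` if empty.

Inner query: customers.id where city = 'Edinburgh'.
Outer: keep orders rows whose customer_id is in that set.
Inner query → {1}

1 | 79 ; 2 | 140 ; 9 | 25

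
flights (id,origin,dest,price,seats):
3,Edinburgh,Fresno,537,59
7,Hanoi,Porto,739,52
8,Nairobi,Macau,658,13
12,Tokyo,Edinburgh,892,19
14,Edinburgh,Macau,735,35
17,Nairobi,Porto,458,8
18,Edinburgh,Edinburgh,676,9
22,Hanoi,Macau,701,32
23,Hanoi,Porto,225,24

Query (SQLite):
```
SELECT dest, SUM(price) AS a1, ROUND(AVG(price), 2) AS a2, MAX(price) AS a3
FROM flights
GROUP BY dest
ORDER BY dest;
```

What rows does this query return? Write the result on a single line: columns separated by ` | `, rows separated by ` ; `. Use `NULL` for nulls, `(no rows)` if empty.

Group flights by dest.
Per group compute: SUM(price), ROUND(AVG(price), 2), MAX(price).
  Edinburgh: ids {12, 18} → SUM(price)=1568, ROUND(AVG(price), 2)=784, MAX(price)=892
  Fresno: ids {3} → SUM(price)=537, ROUND(AVG(price), 2)=537, MAX(price)=537
  Macau: ids {8, 14, 22} → SUM(price)=2094, ROUND(AVG(price), 2)=698, MAX(price)=735
  Porto: ids {7, 17, 23} → SUM(price)=1422, ROUND(AVG(price), 2)=474, MAX(price)=739

Edinburgh | 1568 | 784 | 892 ; Fresno | 537 | 537 | 537 ; Macau | 2094 | 698 | 735 ; Porto | 1422 | 474 | 739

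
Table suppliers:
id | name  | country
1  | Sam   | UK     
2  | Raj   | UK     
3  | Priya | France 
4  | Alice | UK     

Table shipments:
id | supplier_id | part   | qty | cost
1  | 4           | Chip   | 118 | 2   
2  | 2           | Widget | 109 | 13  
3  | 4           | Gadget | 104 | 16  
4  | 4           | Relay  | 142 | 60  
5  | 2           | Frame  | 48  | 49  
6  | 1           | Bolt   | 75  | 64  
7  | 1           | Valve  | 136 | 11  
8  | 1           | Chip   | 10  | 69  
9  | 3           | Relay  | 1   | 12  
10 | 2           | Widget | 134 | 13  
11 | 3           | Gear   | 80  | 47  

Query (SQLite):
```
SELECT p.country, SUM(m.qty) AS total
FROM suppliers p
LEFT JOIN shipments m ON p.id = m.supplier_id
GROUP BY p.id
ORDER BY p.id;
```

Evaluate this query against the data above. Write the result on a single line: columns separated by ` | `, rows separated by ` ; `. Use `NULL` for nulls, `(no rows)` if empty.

LEFT JOIN keeps every suppliers row; unmatched ones get NULL for shipments columns.
Group by suppliers.id and compute SUM(m.qty). SUM over an all-NULL group is NULL.
  1: ids {6, 7, 8} → SUM(m.qty)=221
  2: ids {2, 5, 10} → SUM(m.qty)=291
  3: ids {9, 11} → SUM(m.qty)=81
  4: ids {1, 3, 4} → SUM(m.qty)=364

UK | 221 ; UK | 291 ; France | 81 ; UK | 364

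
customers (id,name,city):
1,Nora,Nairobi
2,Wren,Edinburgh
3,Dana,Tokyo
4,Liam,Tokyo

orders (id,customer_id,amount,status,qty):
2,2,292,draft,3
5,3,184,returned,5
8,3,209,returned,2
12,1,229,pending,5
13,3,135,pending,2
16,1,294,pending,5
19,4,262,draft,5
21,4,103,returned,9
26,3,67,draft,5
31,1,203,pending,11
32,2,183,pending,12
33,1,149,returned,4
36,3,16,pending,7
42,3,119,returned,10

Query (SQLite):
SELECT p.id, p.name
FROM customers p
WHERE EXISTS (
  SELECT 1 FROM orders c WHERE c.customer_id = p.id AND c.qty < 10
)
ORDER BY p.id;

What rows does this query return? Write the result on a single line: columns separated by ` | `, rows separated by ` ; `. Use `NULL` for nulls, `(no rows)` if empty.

For each customers row, check whether any orders with matching customer_id has qty < 10.
Keep rows where that is true.

1 | Nora ; 2 | Wren ; 3 | Dana ; 4 | Liam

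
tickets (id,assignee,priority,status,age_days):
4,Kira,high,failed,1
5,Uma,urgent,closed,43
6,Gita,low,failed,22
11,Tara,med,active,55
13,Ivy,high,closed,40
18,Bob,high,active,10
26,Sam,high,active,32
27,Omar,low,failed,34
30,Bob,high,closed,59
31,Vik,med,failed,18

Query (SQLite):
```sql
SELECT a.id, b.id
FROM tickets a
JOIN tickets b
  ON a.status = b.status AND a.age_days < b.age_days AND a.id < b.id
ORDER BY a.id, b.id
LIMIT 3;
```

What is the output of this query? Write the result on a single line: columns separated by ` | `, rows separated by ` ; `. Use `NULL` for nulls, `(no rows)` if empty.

4 | 6 ; 4 | 27 ; 4 | 31

Pairs (a,b) with same status, a.age_days < b.age_days, a.id < b.id.
status groups: active:{11,18,26} closed:{5,13,30} failed:{4,6,27,31}
Ordered by (a.id, b.id); first 3.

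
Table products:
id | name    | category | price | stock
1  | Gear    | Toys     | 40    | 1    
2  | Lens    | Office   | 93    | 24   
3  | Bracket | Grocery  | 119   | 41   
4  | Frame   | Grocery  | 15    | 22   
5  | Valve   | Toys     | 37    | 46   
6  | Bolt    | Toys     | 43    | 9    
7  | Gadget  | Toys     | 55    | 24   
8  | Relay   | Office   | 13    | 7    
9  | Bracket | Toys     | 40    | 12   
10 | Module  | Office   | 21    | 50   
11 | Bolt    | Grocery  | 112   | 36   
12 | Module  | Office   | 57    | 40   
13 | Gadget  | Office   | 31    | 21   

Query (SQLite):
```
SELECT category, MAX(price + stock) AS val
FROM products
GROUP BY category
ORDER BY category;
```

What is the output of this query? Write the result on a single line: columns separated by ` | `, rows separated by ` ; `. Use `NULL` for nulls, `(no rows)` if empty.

For each row compute price + stock.
Group by category; take MAX of the expression per group.
  Grocery: ids {3, 4, 11} → MAX(price + stock)=160
  Office: ids {2, 8, 10, 12, 13} → MAX(price + stock)=117
  Toys: ids {1, 5, 6, 7, 9} → MAX(price + stock)=83

Grocery | 160 ; Office | 117 ; Toys | 83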